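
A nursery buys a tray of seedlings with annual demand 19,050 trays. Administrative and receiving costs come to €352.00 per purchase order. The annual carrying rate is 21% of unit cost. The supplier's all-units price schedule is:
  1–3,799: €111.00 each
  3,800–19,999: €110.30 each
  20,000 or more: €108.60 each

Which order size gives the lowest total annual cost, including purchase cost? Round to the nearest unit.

Holding cost per unit per year at price C is H = 0.21·C.
Evaluate total cost at each tier's feasible EOQ or, if the EOQ is below the tier, at the tier's minimum quantity.
EOQ at €111.00 = 758.5 (feasible in tier 1): TC = 19,050×€111.00 + (19,050/758.5)×352 + (758.5/2)×0.21×€111.00 = €2,132,230.92.
EOQ at €110.30 = 760.9 < 3800, so use break Q=3800: TC = 19,050×€110.30 + (19,050/3800.0)×352 + (3800.0/2)×0.21×€110.30 = €2,146,989.33.
EOQ at €108.60 = 766.8 < 20000, so use break Q=20000: TC = 19,050×€108.60 + (19,050/20000.0)×352 + (20000.0/2)×0.21×€108.60 = €2,297,225.28.
Lowest total cost is €2,132,230.92 at Q = 758.5.

Q* ≈ 759 trays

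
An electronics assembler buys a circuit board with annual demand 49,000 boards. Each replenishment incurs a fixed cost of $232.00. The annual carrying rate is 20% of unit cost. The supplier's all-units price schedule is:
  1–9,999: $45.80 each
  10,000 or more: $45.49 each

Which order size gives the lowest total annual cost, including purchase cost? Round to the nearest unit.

Holding cost per unit per year at price C is H = 0.20·C.
For each price level, check whether its EOQ is feasible; otherwise the best quantity at that price is the breakpoint.
EOQ at $45.80 = 1575.5 (feasible in tier 1): TC = 49,000×$45.80 + (49,000/1575.5)×232 + (1575.5/2)×0.20×$45.80 = $2,258,631.28.
EOQ at $45.49 = 1580.8 < 10000, so use break Q=10000: TC = 49,000×$45.49 + (49,000/10000.0)×232 + (10000.0/2)×0.20×$45.49 = $2,275,636.80.
Lowest total cost is $2,258,631.28 at Q = 1575.5.

Q* ≈ 1,575 boards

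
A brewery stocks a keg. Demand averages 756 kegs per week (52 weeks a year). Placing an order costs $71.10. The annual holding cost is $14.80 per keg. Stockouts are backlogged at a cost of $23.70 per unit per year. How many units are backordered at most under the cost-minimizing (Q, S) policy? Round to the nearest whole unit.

Annual demand D = 756 × 52 = 39,312.
With planned backorders, Q* = √(2DS/H) · √((H+B)/B).
√(2DS/H) = √(2 × 39,312 × 71.1 / 14.8) = 614.584.
√((H+B)/B) = √((14.8+23.7)/23.7) = 1.2745.
Q* ≈ 783.317.
S* = Q* · H/(H+B) = 783.317 × 14.8/38.5 ≈ 301.119.

S* ≈ 301 kegs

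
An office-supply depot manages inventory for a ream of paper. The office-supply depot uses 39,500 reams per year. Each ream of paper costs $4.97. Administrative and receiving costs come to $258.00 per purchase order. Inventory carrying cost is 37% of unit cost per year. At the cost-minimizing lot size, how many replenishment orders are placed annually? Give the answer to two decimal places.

Holding cost H = 0.37 × $4.97 = $1.8389 per unit per year.
The optimal lot size = √(2DS/H) = √(2 × 39,500 × 258 / 1.8389) ≈ 3329.23.
Orders per year = D / Q* = 39,500 / 3329.23 ≈ 11.865.

N ≈ 11.86 orders per year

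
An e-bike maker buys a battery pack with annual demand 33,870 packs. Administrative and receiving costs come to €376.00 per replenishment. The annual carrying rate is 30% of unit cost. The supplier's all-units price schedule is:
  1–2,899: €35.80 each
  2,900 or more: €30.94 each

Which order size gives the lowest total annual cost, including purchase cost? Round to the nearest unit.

Holding cost per unit per year at price C is H = 0.30·C.
For each price level, check whether its EOQ is feasible; otherwise the best quantity at that price is the breakpoint.
EOQ at €35.80 = 1540.0 (feasible in tier 1): TC = 33,870×€35.80 + (33,870/1540.0)×376 + (1540.0/2)×0.30×€35.80 = €1,229,085.36.
EOQ at €30.94 = 1656.5 < 2900, so use break Q=2900: TC = 33,870×€30.94 + (33,870/2900.0)×376 + (2900.0/2)×0.30×€30.94 = €1,065,788.12.
Lowest total cost is €1,065,788.12 at Q = 2900.0.

Q* ≈ 2,900 packs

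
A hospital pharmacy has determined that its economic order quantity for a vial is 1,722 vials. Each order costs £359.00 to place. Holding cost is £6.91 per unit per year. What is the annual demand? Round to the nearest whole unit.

Invert the EOQ relation Q*² = 2DS/H.
From Q* = √(2DS/H): D = Q*²H / (2S) = 1,722² × 6.91 / (2 × 359) = 28537.761.

D ≈ 28,538 vials per year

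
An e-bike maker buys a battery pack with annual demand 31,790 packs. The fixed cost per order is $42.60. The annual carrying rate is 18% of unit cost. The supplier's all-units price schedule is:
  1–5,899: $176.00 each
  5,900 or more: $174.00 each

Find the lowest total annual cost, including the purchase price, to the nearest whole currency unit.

TC* ≈ $5,604,303

Holding cost per unit per year at price C is H = 0.18·C.
For each price level, check whether its EOQ is feasible; otherwise the best quantity at that price is the breakpoint.
EOQ at $176.00 = 292.4 (feasible in tier 1): TC = 31,790×$176.00 + (31,790/292.4)×42.6 + (292.4/2)×0.18×$176.00 = $5,604,303.13.
EOQ at $174.00 = 294.1 < 5900, so use break Q=5900: TC = 31,790×$174.00 + (31,790/5900.0)×42.6 + (5900.0/2)×0.18×$174.00 = $5,624,083.53.
Lowest total cost among the candidates is at Q = 292.4.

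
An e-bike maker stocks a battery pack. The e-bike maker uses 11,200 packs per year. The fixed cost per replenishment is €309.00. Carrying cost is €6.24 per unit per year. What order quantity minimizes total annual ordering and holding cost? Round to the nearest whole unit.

EOQ = √(2DS / H) = √(2 × 11,200 × 309 / 6.24).
= √(6,921,600 / 6.24) = √1,109,230.7692 ≈ 1053.200.

Q* ≈ 1,053 packs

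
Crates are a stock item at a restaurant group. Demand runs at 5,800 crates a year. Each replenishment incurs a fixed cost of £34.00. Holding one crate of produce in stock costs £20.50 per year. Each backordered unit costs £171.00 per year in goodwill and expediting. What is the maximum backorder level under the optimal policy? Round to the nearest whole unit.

S* ≈ 16 crates

With planned backorders, Q* = √(2DS/H) · √((H+B)/B).
√(2DS/H) = √(2 × 5,800 × 34 / 20.5) = 138.705.
√((H+B)/B) = √((20.5+171)/171) = 1.0582.
Q* ≈ 146.784.
S* = Q* · H/(H+B) = 146.784 × 20.5/191.5 ≈ 15.713.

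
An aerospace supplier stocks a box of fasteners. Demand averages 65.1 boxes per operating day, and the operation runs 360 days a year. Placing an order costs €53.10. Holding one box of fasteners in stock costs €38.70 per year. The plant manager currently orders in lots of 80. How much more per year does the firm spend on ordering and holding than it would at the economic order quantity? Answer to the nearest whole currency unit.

Extra cost ≈ €7,289 per year

Annual demand D = 65.1 × 360 = 23,436.
EOQ = √(2DS/H) = √(2 × 23,436 × 53.1 / 38.7) ≈ 253.60.
Cost at Q* = (D/Q*)S + (Q*/2)H = √(2DSH) ≈ €9,814.30.
Cost at Q = 80: (23,436/80)×53.1 + (80/2)×38.7 = €15,555.64 + €1,548.00 = €17,103.64.
Excess = €17,103.64 − €9,814.30 = €7,289.34.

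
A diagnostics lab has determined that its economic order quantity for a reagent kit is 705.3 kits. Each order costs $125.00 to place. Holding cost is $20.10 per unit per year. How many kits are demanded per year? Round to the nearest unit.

D ≈ 39,995 kits per year

The basic EOQ model gives Q* = √(2DS/H); rearrange for the unknown.
From Q* = √(2DS/H): D = Q*²H / (2S) = 705.3² × 20.1 / (2 × 125) = 39994.826.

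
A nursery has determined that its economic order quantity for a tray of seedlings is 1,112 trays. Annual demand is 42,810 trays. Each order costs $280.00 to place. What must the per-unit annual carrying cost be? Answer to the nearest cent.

H ≈ $19.39

Squaring Q* = √(2DS/H) gives Q*² = 2DS/H.
From Q* = √(2DS/H): H = 2DS / Q*² = 2 × 42,810 × 280 / 1,112² = 19.3876.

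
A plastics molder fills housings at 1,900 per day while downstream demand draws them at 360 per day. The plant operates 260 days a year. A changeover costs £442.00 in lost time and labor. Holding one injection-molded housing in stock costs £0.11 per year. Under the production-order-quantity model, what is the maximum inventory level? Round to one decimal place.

I_max ≈ 24,691.7 housings

Annual demand D = 360 × 260 = 93,600.
Production build-up factor (1 − d/p) = 1 − 360/1,900 = 0.8105.
Q* = √(2DS / (H(1 − d/p))) = √(2 × 93,600 × 442 / (0.11 × 0.8105)).
= √(82,742,400 / 0.0892) ≈ 30463.806.
Maximum inventory = Q*(1 − d/p) = 30463.806 × 0.8105 ≈ 24691.716.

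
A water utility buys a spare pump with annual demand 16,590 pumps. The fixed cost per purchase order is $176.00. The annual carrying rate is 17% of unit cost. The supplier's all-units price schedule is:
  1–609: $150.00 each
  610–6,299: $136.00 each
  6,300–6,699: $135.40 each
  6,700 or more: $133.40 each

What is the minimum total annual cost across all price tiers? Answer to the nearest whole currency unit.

Holding cost per unit per year at price C is H = 0.17·C.
For each price level, check whether its EOQ is feasible; otherwise the best quantity at that price is the breakpoint.
EOQ at $150.00 = 478.5 (feasible in tier 1): TC = 16,590×$150.00 + (16,590/478.5)×176 + (478.5/2)×0.17×$150.00 = $2,500,702.94.
EOQ at $136.00 = 502.6 < 610, so use break Q=610: TC = 16,590×$136.00 + (16,590/610.0)×176 + (610.0/2)×0.17×$136.00 = $2,268,078.22.
EOQ at $135.40 = 503.7 < 6300, so use break Q=6300: TC = 16,590×$135.40 + (16,590/6300.0)×176 + (6300.0/2)×0.17×$135.40 = $2,319,256.17.
EOQ at $133.40 = 507.4 < 6700, so use break Q=6700: TC = 16,590×$133.40 + (16,590/6700.0)×176 + (6700.0/2)×0.17×$133.40 = $2,289,513.10.
Lowest total cost among the candidates is at Q = 610.0.

TC* ≈ $2,268,078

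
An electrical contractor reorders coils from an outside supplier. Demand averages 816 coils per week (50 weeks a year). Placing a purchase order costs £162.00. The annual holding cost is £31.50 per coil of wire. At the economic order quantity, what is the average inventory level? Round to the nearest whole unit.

Annual demand D = 816 × 50 = 40,800.
Q* = √(2DS/H) = √(2 × 40,800 × 162 / 31.5) ≈ 647.81.
Average inventory = Q*/2 ≈ 647.81 / 2 = 323.905.

Average inventory ≈ 324 coils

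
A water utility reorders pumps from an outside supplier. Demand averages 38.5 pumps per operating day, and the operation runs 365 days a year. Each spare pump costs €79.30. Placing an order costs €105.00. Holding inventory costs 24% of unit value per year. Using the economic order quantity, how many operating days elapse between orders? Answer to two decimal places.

T ≈ 10.23 days

Annual demand D = 38.5 × 365 = 14,052.5.
Holding cost H = 0.24 × €79.30 = €19.0320 per unit per year.
Q* = √(2DS/H) = √(2 × 14,052.5 × 105 / 19.032) ≈ 393.77.
Cycle time = Q*/D × 365 = 393.77 / 14,052.5 × 365 ≈ 10.228 days.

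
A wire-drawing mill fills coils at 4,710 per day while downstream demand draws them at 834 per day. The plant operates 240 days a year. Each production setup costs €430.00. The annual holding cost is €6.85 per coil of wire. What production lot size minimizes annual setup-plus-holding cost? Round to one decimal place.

Q* ≈ 5,526.0 coils

Annual demand D = 834 × 240 = 200,160.
Production build-up factor (1 − d/p) = 1 − 834/4,710 = 0.8229.
Q* = √(2DS / (H(1 − d/p))) = √(2 × 200,160 × 430 / (6.85 × 0.8229)).
= √(172,137,600 / 5.6371) ≈ 5526.003.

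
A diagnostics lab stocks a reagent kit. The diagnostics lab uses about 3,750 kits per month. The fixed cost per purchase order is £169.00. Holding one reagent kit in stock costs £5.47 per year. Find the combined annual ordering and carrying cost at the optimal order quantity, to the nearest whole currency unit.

Annual demand D = 3,750 × 12 = 45,000.
Q* = √(2DS/H) = √(2 × 45,000 × 169 / 5.47) ≈ 1667.52.
At the optimum the two cost components are equal, so total cost = 2·(Q*/2)H = Q*·H.
Minimum total = √(2DSH) = √(2 × 45,000 × 169 × 5.47) ≈ 9121.332.

TC* ≈ £9,121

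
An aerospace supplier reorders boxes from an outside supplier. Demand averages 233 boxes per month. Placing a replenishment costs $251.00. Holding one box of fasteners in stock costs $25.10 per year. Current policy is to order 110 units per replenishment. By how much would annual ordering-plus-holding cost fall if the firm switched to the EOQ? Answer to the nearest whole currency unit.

Annual demand D = 233 × 12 = 2,796.
EOQ = √(2DS/H) = √(2 × 2,796 × 251 / 25.1) ≈ 236.47.
Cost at Q* = (D/Q*)S + (Q*/2)H = √(2DSH) ≈ $5,935.50.
Cost at Q = 110: (2,796/110)×251 + (110/2)×25.1 = $6,379.96 + $1,380.50 = $7,760.46.
Excess = $7,760.46 − $5,935.50 = $1,824.96.

Extra cost ≈ $1,825 per year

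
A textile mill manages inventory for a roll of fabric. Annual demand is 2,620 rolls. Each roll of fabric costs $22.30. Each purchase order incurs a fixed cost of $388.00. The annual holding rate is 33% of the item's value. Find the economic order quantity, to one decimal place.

Holding cost H = 0.33 × $22.30 = $7.3590 per unit per year.
EOQ = √(2DS / H) = √(2 × 2,620 × 388 / 7.359).
= √(2,033,120 / 7.359) = √276,276.668 ≈ 525.620.

Q* ≈ 525.6 rolls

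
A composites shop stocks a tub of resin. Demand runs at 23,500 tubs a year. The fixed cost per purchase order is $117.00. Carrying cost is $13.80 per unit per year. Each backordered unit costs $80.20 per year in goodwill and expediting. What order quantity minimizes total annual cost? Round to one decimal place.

With planned backorders, Q* = √(2DS/H) · √((H+B)/B).
√(2DS/H) = √(2 × 23,500 × 117 / 13.8) = 631.251.
√((H+B)/B) = √((13.8+80.2)/80.2) = 1.0826.
Q* ≈ 683.406.

Q* ≈ 683.4 tubs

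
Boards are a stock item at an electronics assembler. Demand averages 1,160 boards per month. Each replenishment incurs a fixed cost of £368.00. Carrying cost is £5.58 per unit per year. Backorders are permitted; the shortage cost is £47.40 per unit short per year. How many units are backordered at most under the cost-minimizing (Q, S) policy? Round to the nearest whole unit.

Annual demand D = 1,160 × 12 = 13,920.
With planned backorders, Q* = √(2DS/H) · √((H+B)/B).
√(2DS/H) = √(2 × 13,920 × 368 / 5.58) = 1355.007.
√((H+B)/B) = √((5.58+47.4)/47.4) = 1.0572.
Q* ≈ 1432.545.
S* = Q* · H/(H+B) = 1432.545 × 5.58/52.98 ≈ 150.880.

S* ≈ 151 boards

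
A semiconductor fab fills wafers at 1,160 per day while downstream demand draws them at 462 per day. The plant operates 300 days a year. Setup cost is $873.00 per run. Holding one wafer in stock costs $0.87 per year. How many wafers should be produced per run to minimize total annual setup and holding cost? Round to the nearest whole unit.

Annual demand D = 462 × 300 = 138,600.
Production build-up factor (1 − d/p) = 1 − 462/1,160 = 0.6017.
Q* = √(2DS / (H(1 − d/p))) = √(2 × 138,600 × 873 / (0.87 × 0.6017)).
= √(241,995,600 / 0.5235) ≈ 21500.343.

Q* ≈ 21,500 wafers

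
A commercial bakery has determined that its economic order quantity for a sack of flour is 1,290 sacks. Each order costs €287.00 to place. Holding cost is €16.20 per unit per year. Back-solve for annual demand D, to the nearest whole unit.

D ≈ 46,966 sacks per year

Squaring Q* = √(2DS/H) gives Q*² = 2DS/H.
From Q* = √(2DS/H): D = Q*²H / (2S) = 1,290² × 16.2 / (2 × 287) = 46965.889.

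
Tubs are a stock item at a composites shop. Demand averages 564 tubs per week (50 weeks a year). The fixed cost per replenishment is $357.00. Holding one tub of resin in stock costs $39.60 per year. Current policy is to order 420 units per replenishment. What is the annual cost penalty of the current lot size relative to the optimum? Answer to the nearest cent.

Annual demand D = 564 × 50 = 28,200.
EOQ = √(2DS/H) = √(2 × 28,200 × 357 / 39.6) ≈ 713.06.
Cost at Q* = (D/Q*)S + (Q*/2)H = √(2DSH) ≈ $28,237.18.
Cost at Q = 420: (28,200/420)×357 + (420/2)×39.6 = $23,970.00 + $8,316.00 = $32,286.00.
Excess = $32,286.00 − $28,237.18 = $4,048.82.

Extra cost ≈ $4,048.82 per year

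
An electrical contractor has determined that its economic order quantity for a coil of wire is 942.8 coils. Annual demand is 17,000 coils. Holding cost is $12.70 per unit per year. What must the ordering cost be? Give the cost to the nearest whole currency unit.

The basic EOQ model gives Q* = √(2DS/H); rearrange for the unknown.
From Q* = √(2DS/H): S = Q*²H / (2D) = 942.8² × 12.7 / (2 × 17,000) = 332.0198.

S ≈ $332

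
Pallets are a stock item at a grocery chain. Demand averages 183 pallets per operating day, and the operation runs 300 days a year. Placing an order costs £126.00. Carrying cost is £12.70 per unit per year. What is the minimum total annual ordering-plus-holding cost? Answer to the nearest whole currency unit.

TC* ≈ £13,255

Annual demand D = 183 × 300 = 54,900.
EOQ = √(2DS/H) = √(2 × 54,900 × 126 / 12.7) ≈ 1043.72.
At Q*, ordering cost (D/Q*)S equals holding cost (Q*/2)H, each = √(DSH/2).
Minimum total = √(2DSH) = √(2 × 54,900 × 126 × 12.7) ≈ 13255.262.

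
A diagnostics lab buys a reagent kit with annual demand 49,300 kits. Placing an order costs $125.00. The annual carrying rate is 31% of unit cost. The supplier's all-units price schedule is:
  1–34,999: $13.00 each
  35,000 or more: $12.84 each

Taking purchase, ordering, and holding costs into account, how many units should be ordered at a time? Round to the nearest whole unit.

Q* ≈ 1,749 kits

Holding cost per unit per year at price C is H = 0.31·C.
For each price level, check whether its EOQ is feasible; otherwise the best quantity at that price is the breakpoint.
EOQ at $13.00 = 1748.8 (feasible in tier 1): TC = 49,300×$13.00 + (49,300/1748.8)×125 + (1748.8/2)×0.31×$13.00 = $647,947.68.
EOQ at $12.84 = 1759.7 < 35000, so use break Q=35000: TC = 49,300×$12.84 + (49,300/35000.0)×125 + (35000.0/2)×0.31×$12.84 = $702,845.07.
Lowest total cost is $647,947.68 at Q = 1748.8.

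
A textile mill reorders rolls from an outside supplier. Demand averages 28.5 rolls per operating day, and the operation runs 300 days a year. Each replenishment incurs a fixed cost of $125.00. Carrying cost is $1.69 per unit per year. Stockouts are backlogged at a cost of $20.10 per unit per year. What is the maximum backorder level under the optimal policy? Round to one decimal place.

Annual demand D = 28.5 × 300 = 8,550.
With planned backorders, Q* = √(2DS/H) · √((H+B)/B).
√(2DS/H) = √(2 × 8,550 × 125 / 1.69) = 1124.630.
√((H+B)/B) = √((1.69+20.1)/20.1) = 1.0412.
Q* ≈ 1170.955.
S* = Q* · H/(H+B) = 1170.955 × 1.69/21.79 ≈ 90.818.

S* ≈ 90.8 rolls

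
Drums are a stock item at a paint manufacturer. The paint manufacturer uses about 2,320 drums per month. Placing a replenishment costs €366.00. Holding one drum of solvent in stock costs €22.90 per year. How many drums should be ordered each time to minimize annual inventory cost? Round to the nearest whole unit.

Annual demand D = 2,320 × 12 = 27,840.
EOQ = √(2DS / H) = √(2 × 27,840 × 366 / 22.9).
= √(20,378,880 / 22.9) = √889,907.4236 ≈ 943.349.

Q* ≈ 943 drums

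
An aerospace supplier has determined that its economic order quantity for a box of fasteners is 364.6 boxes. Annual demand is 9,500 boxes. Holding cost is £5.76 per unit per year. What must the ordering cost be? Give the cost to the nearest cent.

Invert the EOQ relation Q*² = 2DS/H.
From Q* = √(2DS/H): S = Q*²H / (2D) = 364.6² × 5.76 / (2 × 9,500) = 40.2997.

S ≈ £40.30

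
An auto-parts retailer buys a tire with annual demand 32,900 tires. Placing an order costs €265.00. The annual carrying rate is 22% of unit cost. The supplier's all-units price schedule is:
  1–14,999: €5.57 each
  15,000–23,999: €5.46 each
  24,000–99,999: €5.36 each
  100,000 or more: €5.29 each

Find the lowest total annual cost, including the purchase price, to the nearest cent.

TC* ≈ €187,875.48

Holding cost per unit per year at price C is H = 0.22·C.
For each price level, check whether its EOQ is feasible; otherwise the best quantity at that price is the breakpoint.
EOQ at €5.57 = 3772.2 (feasible in tier 1): TC = 32,900×€5.57 + (32,900/3772.2)×265 + (3772.2/2)×0.22×€5.57 = €187,875.48.
EOQ at €5.46 = 3810.0 < 15000, so use break Q=15000: TC = 32,900×€5.46 + (32,900/15000.0)×265 + (15000.0/2)×0.22×€5.46 = €189,224.23.
EOQ at €5.36 = 3845.4 < 24000, so use break Q=24000: TC = 32,900×€5.36 + (32,900/24000.0)×265 + (24000.0/2)×0.22×€5.36 = €190,857.67.
EOQ at €5.29 = 3870.8 < 100000, so use break Q=100000: TC = 32,900×€5.29 + (32,900/100000.0)×265 + (100000.0/2)×0.22×€5.29 = €232,318.18.
Lowest total cost among the candidates is at Q = 3772.2.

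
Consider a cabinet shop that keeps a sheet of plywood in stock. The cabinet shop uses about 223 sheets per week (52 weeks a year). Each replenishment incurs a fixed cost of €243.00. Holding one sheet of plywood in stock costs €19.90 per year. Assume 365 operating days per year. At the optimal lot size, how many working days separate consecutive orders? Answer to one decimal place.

T ≈ 16.8 days

Annual demand D = 223 × 52 = 11,596.
Q* = √(2DS/H) = √(2 × 11,596 × 243 / 19.9) ≈ 532.16.
Cycle time = Q*/D × 365 = 532.16 / 11,596 × 365 ≈ 16.751 days.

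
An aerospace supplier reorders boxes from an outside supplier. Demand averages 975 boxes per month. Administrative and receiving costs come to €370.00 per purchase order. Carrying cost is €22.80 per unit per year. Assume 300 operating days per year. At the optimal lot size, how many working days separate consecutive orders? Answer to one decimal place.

T ≈ 15.8 days

Annual demand D = 975 × 12 = 11,700.
The optimal lot size = √(2DS/H) = √(2 × 11,700 × 370 / 22.8) ≈ 616.23.
Cycle time = Q*/D × 300 = 616.23 / 11,700 × 300 ≈ 15.801 days.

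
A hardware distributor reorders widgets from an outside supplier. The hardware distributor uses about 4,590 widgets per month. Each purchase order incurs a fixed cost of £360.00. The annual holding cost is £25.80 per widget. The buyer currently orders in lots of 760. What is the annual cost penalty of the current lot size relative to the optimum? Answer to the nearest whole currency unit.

Extra cost ≈ £3,908 per year

Annual demand D = 4,590 × 12 = 55,080.
EOQ = √(2DS/H) = √(2 × 55,080 × 360 / 25.8) ≈ 1239.80.
Cost at Q* = (D/Q*)S + (Q*/2)H = √(2DSH) ≈ £31,986.97.
Cost at Q = 760: (55,080/760)×360 + (760/2)×25.8 = £26,090.53 + £9,804.00 = £35,894.53.
Excess = £35,894.53 − £31,986.97 = £3,907.56.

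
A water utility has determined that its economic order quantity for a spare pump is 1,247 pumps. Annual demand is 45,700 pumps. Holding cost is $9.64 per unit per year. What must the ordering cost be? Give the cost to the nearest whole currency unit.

The basic EOQ model gives Q* = √(2DS/H); rearrange for the unknown.
From Q* = √(2DS/H): S = Q*²H / (2D) = 1,247² × 9.64 / (2 × 45,700) = 164.0075.

S ≈ $164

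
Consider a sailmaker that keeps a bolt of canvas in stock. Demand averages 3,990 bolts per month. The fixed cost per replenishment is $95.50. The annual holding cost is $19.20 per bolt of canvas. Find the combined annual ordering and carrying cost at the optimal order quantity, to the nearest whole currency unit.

Annual demand D = 3,990 × 12 = 47,880.
Q* = √(2DS/H) = √(2 × 47,880 × 95.5 / 19.2) ≈ 690.15.
At Q*, ordering cost (D/Q*)S equals holding cost (Q*/2)H, each = √(DSH/2).
Minimum total = √(2DSH) = √(2 × 47,880 × 95.5 × 19.2) ≈ 13250.869.

TC* ≈ $13,251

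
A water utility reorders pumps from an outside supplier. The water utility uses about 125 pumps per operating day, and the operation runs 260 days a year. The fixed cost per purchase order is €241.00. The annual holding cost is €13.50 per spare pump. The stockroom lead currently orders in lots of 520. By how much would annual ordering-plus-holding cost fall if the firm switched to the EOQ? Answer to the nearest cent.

Extra cost ≈ €4,030.23 per year

Annual demand D = 125 × 260 = 32,500.
EOQ = √(2DS/H) = √(2 × 32,500 × 241 / 13.5) ≈ 1077.20.
Cost at Q* = (D/Q*)S + (Q*/2)H = √(2DSH) ≈ €14,542.27.
Cost at Q = 520: (32,500/520)×241 + (520/2)×13.5 = €15,062.50 + €3,510.00 = €18,572.50.
Excess = €18,572.50 − €14,542.27 = €4,030.23.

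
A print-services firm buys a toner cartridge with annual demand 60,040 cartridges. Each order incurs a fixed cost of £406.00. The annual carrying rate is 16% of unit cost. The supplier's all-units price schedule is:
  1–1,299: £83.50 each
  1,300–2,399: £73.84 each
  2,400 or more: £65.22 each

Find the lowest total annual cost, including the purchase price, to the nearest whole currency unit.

TC* ≈ £3,938,488

Holding cost per unit per year at price C is H = 0.16·C.
For each price level, check whether its EOQ is feasible; otherwise the best quantity at that price is the breakpoint.
Tier 1 (£83.50): EOQ = 1910.3 exceeds tier's upper bound 1299, so this tier is dominated.
EOQ at £73.84 = 2031.4 (feasible in tier 2): TC = 60,040×£73.84 + (60,040/2031.4)×406 + (2031.4/2)×0.16×£73.84 = £4,457,353.21.
EOQ at £65.22 = 2161.5 < 2400, so use break Q=2400: TC = 60,040×£65.22 + (60,040/2400.0)×406 + (2400.0/2)×0.16×£65.22 = £3,938,487.81.
Lowest total cost among the candidates is at Q = 2400.0.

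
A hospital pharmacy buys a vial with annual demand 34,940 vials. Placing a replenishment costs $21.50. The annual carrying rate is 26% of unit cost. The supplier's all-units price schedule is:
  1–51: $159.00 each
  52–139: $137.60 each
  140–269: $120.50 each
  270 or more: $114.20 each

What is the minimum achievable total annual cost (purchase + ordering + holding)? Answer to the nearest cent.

Holding cost per unit per year at price C is H = 0.26·C.
Evaluate total cost at each tier's feasible EOQ or, if the EOQ is below the tier, at the tier's minimum quantity.
Tier 1 ($159.00): EOQ = 190.6 exceeds tier's upper bound 51, so this tier is dominated.
Tier 2 ($137.60): EOQ = 204.9 exceeds tier's upper bound 139, so this tier is dominated.
EOQ at $120.50 = 219.0 (feasible in tier 3): TC = 34,940×$120.50 + (34,940/219.0)×21.5 + (219.0/2)×0.26×$120.50 = $4,217,130.82.
EOQ at $114.20 = 224.9 < 270, so use break Q=270: TC = 34,940×$114.20 + (34,940/270.0)×21.5 + (270.0/2)×0.26×$114.20 = $3,996,938.68.
Lowest total cost among the candidates is at Q = 270.0.

TC* ≈ $3,996,938.68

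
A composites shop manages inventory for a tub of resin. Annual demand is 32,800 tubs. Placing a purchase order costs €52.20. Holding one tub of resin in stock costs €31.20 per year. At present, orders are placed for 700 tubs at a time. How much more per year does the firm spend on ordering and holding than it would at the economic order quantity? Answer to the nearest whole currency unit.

Extra cost ≈ €3,030 per year

EOQ = √(2DS/H) = √(2 × 32,800 × 52.2 / 31.2) ≈ 331.29.
Cost at Q* = (D/Q*)S + (Q*/2)H = √(2DSH) ≈ €10,336.28.
Cost at Q = 700: (32,800/700)×52.2 + (700/2)×31.2 = €2,445.94 + €10,920.00 = €13,365.94.
Excess = €13,365.94 − €10,336.28 = €3,029.66.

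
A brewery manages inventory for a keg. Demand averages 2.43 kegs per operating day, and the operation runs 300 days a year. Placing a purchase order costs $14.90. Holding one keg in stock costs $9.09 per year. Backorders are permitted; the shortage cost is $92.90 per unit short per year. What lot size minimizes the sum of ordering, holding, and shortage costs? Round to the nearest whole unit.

Q* ≈ 51 kegs

Annual demand D = 2.43 × 300 = 729.
With planned backorders, Q* = √(2DS/H) · √((H+B)/B).
√(2DS/H) = √(2 × 729 × 14.9 / 9.09) = 48.887.
√((H+B)/B) = √((9.09+92.9)/92.9) = 1.0478.
Q* ≈ 51.223.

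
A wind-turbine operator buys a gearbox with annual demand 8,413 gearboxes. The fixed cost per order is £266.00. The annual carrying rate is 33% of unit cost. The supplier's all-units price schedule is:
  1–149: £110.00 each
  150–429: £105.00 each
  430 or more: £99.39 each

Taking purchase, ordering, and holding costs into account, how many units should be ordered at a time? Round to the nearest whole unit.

Q* ≈ 430 gearboxes

Holding cost per unit per year at price C is H = 0.33·C.
Evaluate total cost at each tier's feasible EOQ or, if the EOQ is below the tier, at the tier's minimum quantity.
Tier 1 (£110.00): EOQ = 351.1 exceeds tier's upper bound 149, so this tier is dominated.
EOQ at £105.00 = 359.4 (feasible in tier 2): TC = 8,413×£105.00 + (8,413/359.4)×266 + (359.4/2)×0.33×£105.00 = £895,818.25.
EOQ at £99.39 = 369.4 < 430, so use break Q=430: TC = 8,413×£99.39 + (8,413/430.0)×266 + (430.0/2)×0.33×£99.39 = £848,424.11.
Lowest total cost is £848,424.11 at Q = 430.0.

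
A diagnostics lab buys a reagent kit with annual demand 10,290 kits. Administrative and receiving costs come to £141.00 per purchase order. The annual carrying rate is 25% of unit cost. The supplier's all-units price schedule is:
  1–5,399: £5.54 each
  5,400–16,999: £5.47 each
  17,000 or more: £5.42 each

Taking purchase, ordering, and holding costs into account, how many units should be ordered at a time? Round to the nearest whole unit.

Q* ≈ 1,447 kits

Holding cost per unit per year at price C is H = 0.25·C.
Candidates are each tier's EOQ (if it falls in that tier) and each price-break quantity.
EOQ at £5.54 = 1447.5 (feasible in tier 1): TC = 10,290×£5.54 + (10,290/1447.5)×141 + (1447.5/2)×0.25×£5.54 = £59,011.34.
EOQ at £5.47 = 1456.7 < 5400, so use break Q=5400: TC = 10,290×£5.47 + (10,290/5400.0)×141 + (5400.0/2)×0.25×£5.47 = £60,247.23.
EOQ at £5.42 = 1463.4 < 17000, so use break Q=17000: TC = 10,290×£5.42 + (10,290/17000.0)×141 + (17000.0/2)×0.25×£5.42 = £67,374.65.
Lowest total cost is £59,011.34 at Q = 1447.5.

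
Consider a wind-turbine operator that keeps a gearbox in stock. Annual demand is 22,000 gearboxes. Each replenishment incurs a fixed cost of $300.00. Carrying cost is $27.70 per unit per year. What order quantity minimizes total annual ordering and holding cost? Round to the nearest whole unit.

EOQ = √(2DS / H) = √(2 × 22,000 × 300 / 27.7).
= √(13,200,000 / 27.7) = √476,534.296 ≈ 690.315.

Q* ≈ 690 gearboxes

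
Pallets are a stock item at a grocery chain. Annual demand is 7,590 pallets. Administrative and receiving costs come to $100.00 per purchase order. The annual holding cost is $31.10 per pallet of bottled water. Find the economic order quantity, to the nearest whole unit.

Q* ≈ 221 pallets

EOQ = √(2DS / H) = √(2 × 7,590 × 100 / 31.1).
= √(1,518,000 / 31.1) = √48,810.2894 ≈ 220.931.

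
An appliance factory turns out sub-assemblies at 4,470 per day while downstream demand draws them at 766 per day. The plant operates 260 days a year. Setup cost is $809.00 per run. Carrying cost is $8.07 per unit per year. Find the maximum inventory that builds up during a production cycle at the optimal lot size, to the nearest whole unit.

Annual demand D = 766 × 260 = 199,160.
Production build-up factor (1 − d/p) = 1 − 766/4,470 = 0.8286.
Q* = √(2DS / (H(1 − d/p))) = √(2 × 199,160 × 809 / (8.07 × 0.8286)).
= √(322,240,880 / 6.6871) ≈ 6941.796.
Maximum inventory = Q*(1 − d/p) = 6941.796 × 0.8286 ≈ 5752.217.

I_max ≈ 5,752 sub-assemblies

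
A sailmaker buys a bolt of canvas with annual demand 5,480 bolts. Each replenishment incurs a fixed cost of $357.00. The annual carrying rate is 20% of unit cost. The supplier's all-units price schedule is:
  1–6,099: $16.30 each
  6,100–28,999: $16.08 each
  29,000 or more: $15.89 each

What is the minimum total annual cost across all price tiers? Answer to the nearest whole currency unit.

Holding cost per unit per year at price C is H = 0.20·C.
For each price level, check whether its EOQ is feasible; otherwise the best quantity at that price is the breakpoint.
EOQ at $16.30 = 1095.5 (feasible in tier 1): TC = 5,480×$16.30 + (5,480/1095.5)×357 + (1095.5/2)×0.20×$16.30 = $92,895.48.
EOQ at $16.08 = 1103.0 < 6100, so use break Q=6100: TC = 5,480×$16.08 + (5,480/6100.0)×357 + (6100.0/2)×0.20×$16.08 = $98,247.91.
EOQ at $15.89 = 1109.6 < 29000, so use break Q=29000: TC = 5,480×$15.89 + (5,480/29000.0)×357 + (29000.0/2)×0.20×$15.89 = $133,225.66.
Lowest total cost among the candidates is at Q = 1095.5.

TC* ≈ $92,895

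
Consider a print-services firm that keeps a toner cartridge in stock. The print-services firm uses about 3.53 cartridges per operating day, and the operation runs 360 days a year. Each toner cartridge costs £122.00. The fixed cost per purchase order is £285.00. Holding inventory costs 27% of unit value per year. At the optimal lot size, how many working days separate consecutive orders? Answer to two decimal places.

Annual demand D = 3.53 × 360 = 1,270.8.
Holding cost H = 0.27 × £122.00 = £32.9400 per unit per year.
EOQ = √(2DS/H) = √(2 × 1,270.8 × 285 / 32.94) ≈ 148.29.
Cycle time = Q*/D × 360 = 148.29 / 1,270.8 × 360 ≈ 42.009 days.

T ≈ 42.01 days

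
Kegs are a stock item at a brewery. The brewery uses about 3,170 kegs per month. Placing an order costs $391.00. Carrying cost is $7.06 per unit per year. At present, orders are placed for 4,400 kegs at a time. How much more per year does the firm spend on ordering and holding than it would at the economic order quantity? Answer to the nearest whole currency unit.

Extra cost ≈ $4,420 per year

Annual demand D = 3,170 × 12 = 38,040.
EOQ = √(2DS/H) = √(2 × 38,040 × 391 / 7.06) ≈ 2052.68.
Cost at Q* = (D/Q*)S + (Q*/2)H = √(2DSH) ≈ $14,491.92.
Cost at Q = 4,400: (38,040/4,400)×391 + (4,400/2)×7.06 = $3,380.37 + $15,532.00 = $18,912.37.
Excess = $18,912.37 − $14,491.92 = $4,420.45.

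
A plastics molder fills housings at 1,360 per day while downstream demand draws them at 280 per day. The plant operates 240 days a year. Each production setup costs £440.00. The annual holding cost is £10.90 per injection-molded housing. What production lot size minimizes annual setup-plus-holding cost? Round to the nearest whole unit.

Annual demand D = 280 × 240 = 67,200.
Production build-up factor (1 − d/p) = 1 − 280/1,360 = 0.7941.
Q* = √(2DS / (H(1 − d/p))) = √(2 × 67,200 × 440 / (10.9 × 0.7941)).
= √(59,136,000 / 8.6559) ≈ 2613.788.

Q* ≈ 2,614 housings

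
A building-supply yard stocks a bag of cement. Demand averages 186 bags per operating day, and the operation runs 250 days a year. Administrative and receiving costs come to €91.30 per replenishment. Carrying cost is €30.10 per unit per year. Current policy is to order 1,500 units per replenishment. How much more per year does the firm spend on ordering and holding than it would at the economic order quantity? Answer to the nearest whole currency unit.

Annual demand D = 186 × 250 = 46,500.
EOQ = √(2DS/H) = √(2 × 46,500 × 91.3 / 30.1) ≈ 531.12.
Cost at Q* = (D/Q*)S + (Q*/2)H = √(2DSH) ≈ €15,986.75.
Cost at Q = 1,500: (46,500/1,500)×91.3 + (1,500/2)×30.1 = €2,830.30 + €22,575.00 = €25,405.30.
Excess = €25,405.30 − €15,986.75 = €9,418.55.

Extra cost ≈ €9,419 per year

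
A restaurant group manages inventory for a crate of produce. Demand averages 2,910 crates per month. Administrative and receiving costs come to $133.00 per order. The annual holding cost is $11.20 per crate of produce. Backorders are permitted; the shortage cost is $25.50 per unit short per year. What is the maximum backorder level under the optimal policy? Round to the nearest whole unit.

S* ≈ 333 crates

Annual demand D = 2,910 × 12 = 34,920.
With planned backorders, Q* = √(2DS/H) · √((H+B)/B).
√(2DS/H) = √(2 × 34,920 × 133 / 11.2) = 910.687.
√((H+B)/B) = √((11.2+25.5)/25.5) = 1.1997.
Q* ≈ 1092.526.
S* = Q* · H/(H+B) = 1092.526 × 11.2/36.7 ≈ 333.414.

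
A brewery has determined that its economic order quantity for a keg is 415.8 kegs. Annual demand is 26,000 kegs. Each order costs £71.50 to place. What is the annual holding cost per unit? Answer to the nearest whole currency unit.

H ≈ £22

Invert the EOQ relation Q*² = 2DS/H.
From Q* = √(2DS/H): H = 2DS / Q*² = 2 × 26,000 × 71.5 / 415.8² = 21.5050.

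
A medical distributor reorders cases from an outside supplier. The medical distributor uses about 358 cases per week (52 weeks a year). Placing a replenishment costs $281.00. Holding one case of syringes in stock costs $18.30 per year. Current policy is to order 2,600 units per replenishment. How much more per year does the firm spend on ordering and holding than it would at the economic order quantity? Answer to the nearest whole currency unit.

Extra cost ≈ $11,965 per year

Annual demand D = 358 × 52 = 18,616.
EOQ = √(2DS/H) = √(2 × 18,616 × 281 / 18.3) ≈ 756.11.
Cost at Q* = (D/Q*)S + (Q*/2)H = √(2DSH) ≈ $13,836.84.
Cost at Q = 2,600: (18,616/2,600)×281 + (2,600/2)×18.3 = $2,011.96 + $23,790.00 = $25,801.96.
Excess = $25,801.96 − $13,836.84 = $11,965.12.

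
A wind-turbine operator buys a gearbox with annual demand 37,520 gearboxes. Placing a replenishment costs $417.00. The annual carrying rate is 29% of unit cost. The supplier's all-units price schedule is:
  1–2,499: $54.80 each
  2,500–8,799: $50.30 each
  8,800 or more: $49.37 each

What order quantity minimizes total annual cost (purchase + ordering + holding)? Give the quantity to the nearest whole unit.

Holding cost per unit per year at price C is H = 0.29·C.
For each price level, check whether its EOQ is feasible; otherwise the best quantity at that price is the breakpoint.
EOQ at $54.80 = 1403.2 (feasible in tier 1): TC = 37,520×$54.80 + (37,520/1403.2)×417 + (1403.2/2)×0.29×$54.80 = $2,078,395.94.
EOQ at $50.30 = 1464.6 < 2500, so use break Q=2500: TC = 37,520×$50.30 + (37,520/2500.0)×417 + (2500.0/2)×0.29×$50.30 = $1,911,748.09.
EOQ at $49.37 = 1478.4 < 8800, so use break Q=8800: TC = 37,520×$49.37 + (37,520/8800.0)×417 + (8800.0/2)×0.29×$49.37 = $1,917,136.46.
Lowest total cost is $1,911,748.09 at Q = 2500.0.

Q* ≈ 2,500 gearboxes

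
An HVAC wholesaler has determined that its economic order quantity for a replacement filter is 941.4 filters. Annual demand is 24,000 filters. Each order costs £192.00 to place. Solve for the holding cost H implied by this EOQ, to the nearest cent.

The basic EOQ model gives Q* = √(2DS/H); rearrange for the unknown.
From Q* = √(2DS/H): H = 2DS / Q*² = 2 × 24,000 × 192 / 941.4² = 10.3991.

H ≈ £10.40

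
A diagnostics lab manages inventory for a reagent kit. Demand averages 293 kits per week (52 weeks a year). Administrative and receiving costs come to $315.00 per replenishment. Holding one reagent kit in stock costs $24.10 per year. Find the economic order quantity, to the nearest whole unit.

Q* ≈ 631 kits

Annual demand D = 293 × 52 = 15,236.
EOQ = √(2DS / H) = √(2 × 15,236 × 315 / 24.1).
= √(9,598,680 / 24.1) = √398,285.4772 ≈ 631.099.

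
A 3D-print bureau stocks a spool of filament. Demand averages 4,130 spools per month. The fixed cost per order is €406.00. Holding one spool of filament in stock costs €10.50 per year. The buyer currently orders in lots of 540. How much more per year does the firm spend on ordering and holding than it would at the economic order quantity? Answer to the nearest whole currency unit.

Annual demand D = 4,130 × 12 = 49,560.
EOQ = √(2DS/H) = √(2 × 49,560 × 406 / 10.5) ≈ 1957.71.
Cost at Q* = (D/Q*)S + (Q*/2)H = √(2DSH) ≈ €20,555.99.
Cost at Q = 540: (49,560/540)×406 + (540/2)×10.5 = €37,261.78 + €2,835.00 = €40,096.78.
Excess = €40,096.78 − €20,555.99 = €19,540.79.

Extra cost ≈ €19,541 per year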